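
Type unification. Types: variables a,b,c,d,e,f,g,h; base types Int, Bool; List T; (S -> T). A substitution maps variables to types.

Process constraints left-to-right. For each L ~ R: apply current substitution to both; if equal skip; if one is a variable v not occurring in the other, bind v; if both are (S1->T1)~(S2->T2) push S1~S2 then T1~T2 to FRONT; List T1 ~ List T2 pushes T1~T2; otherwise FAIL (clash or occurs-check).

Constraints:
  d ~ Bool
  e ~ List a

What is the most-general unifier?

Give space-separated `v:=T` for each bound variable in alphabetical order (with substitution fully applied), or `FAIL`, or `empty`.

step 1: unify d ~ Bool  [subst: {-} | 1 pending]
  bind d := Bool
step 2: unify e ~ List a  [subst: {d:=Bool} | 0 pending]
  bind e := List a

Answer: d:=Bool e:=List a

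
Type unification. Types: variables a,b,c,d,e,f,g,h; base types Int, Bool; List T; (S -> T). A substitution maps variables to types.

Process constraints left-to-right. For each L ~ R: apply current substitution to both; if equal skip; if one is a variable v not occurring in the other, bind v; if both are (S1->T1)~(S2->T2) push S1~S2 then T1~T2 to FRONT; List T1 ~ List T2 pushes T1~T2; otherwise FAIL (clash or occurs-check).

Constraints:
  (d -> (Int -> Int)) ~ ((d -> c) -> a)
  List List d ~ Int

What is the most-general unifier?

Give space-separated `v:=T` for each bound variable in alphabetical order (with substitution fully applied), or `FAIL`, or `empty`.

step 1: unify (d -> (Int -> Int)) ~ ((d -> c) -> a)  [subst: {-} | 1 pending]
  -> decompose arrow: push d~(d -> c), (Int -> Int)~a
step 2: unify d ~ (d -> c)  [subst: {-} | 2 pending]
  occurs-check fail: d in (d -> c)

Answer: FAIL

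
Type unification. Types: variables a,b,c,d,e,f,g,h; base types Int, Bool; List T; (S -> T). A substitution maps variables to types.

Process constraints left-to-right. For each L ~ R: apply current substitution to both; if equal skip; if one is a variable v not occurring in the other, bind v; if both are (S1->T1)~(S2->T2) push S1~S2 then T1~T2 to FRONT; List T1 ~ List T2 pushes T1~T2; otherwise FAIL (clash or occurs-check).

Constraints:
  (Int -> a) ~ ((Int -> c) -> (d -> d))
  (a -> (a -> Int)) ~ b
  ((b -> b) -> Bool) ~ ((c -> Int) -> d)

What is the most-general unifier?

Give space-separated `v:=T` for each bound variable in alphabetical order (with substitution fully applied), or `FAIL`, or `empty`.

Answer: FAIL

Derivation:
step 1: unify (Int -> a) ~ ((Int -> c) -> (d -> d))  [subst: {-} | 2 pending]
  -> decompose arrow: push Int~(Int -> c), a~(d -> d)
step 2: unify Int ~ (Int -> c)  [subst: {-} | 3 pending]
  clash: Int vs (Int -> c)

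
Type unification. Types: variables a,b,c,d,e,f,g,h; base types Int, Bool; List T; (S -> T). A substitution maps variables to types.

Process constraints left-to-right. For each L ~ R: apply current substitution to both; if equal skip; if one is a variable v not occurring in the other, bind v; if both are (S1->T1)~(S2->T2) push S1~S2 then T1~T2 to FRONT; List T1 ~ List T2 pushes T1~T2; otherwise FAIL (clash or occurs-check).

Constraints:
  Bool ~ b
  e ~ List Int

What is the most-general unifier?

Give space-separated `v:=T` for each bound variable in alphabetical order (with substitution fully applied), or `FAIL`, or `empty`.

Answer: b:=Bool e:=List Int

Derivation:
step 1: unify Bool ~ b  [subst: {-} | 1 pending]
  bind b := Bool
step 2: unify e ~ List Int  [subst: {b:=Bool} | 0 pending]
  bind e := List Int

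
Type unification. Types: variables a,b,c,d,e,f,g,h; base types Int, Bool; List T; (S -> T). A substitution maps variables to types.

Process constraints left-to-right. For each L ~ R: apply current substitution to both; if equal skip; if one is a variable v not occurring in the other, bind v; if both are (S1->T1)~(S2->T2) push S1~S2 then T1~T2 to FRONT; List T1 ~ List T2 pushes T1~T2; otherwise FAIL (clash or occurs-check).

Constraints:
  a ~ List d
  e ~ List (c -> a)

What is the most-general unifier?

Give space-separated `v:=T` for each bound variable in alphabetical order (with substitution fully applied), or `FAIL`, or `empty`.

Answer: a:=List d e:=List (c -> List d)

Derivation:
step 1: unify a ~ List d  [subst: {-} | 1 pending]
  bind a := List d
step 2: unify e ~ List (c -> List d)  [subst: {a:=List d} | 0 pending]
  bind e := List (c -> List d)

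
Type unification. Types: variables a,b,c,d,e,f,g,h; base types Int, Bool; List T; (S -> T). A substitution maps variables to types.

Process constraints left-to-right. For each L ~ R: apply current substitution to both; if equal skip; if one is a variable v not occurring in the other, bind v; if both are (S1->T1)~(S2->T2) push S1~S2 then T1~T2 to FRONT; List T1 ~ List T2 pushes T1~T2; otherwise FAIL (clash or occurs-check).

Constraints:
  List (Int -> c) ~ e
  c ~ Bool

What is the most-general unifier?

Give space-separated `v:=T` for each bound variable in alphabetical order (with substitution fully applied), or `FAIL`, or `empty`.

step 1: unify List (Int -> c) ~ e  [subst: {-} | 1 pending]
  bind e := List (Int -> c)
step 2: unify c ~ Bool  [subst: {e:=List (Int -> c)} | 0 pending]
  bind c := Bool

Answer: c:=Bool e:=List (Int -> Bool)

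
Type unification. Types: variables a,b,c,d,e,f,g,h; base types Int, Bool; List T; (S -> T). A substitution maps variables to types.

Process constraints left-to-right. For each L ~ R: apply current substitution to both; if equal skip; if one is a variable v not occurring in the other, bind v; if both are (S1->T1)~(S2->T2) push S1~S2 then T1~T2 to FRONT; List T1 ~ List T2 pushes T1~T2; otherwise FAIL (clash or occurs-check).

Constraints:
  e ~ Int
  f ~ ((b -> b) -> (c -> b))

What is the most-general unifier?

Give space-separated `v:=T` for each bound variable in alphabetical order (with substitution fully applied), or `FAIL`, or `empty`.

Answer: e:=Int f:=((b -> b) -> (c -> b))

Derivation:
step 1: unify e ~ Int  [subst: {-} | 1 pending]
  bind e := Int
step 2: unify f ~ ((b -> b) -> (c -> b))  [subst: {e:=Int} | 0 pending]
  bind f := ((b -> b) -> (c -> b))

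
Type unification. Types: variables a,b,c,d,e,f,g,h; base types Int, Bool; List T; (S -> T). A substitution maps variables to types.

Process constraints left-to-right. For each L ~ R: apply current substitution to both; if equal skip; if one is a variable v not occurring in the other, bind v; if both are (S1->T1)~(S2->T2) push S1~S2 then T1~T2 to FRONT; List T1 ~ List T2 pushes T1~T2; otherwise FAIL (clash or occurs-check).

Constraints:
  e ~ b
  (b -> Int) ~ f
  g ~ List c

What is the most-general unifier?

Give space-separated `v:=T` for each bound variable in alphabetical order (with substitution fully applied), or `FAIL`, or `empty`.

Answer: e:=b f:=(b -> Int) g:=List c

Derivation:
step 1: unify e ~ b  [subst: {-} | 2 pending]
  bind e := b
step 2: unify (b -> Int) ~ f  [subst: {e:=b} | 1 pending]
  bind f := (b -> Int)
step 3: unify g ~ List c  [subst: {e:=b, f:=(b -> Int)} | 0 pending]
  bind g := List c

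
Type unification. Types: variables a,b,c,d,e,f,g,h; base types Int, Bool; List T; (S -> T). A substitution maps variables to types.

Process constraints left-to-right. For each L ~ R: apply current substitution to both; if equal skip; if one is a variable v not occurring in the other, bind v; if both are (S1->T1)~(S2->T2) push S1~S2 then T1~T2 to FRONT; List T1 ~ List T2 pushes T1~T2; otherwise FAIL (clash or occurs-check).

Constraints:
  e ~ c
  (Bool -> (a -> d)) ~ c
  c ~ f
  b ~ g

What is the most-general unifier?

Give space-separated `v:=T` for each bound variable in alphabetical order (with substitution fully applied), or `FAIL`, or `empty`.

step 1: unify e ~ c  [subst: {-} | 3 pending]
  bind e := c
step 2: unify (Bool -> (a -> d)) ~ c  [subst: {e:=c} | 2 pending]
  bind c := (Bool -> (a -> d))
step 3: unify (Bool -> (a -> d)) ~ f  [subst: {e:=c, c:=(Bool -> (a -> d))} | 1 pending]
  bind f := (Bool -> (a -> d))
step 4: unify b ~ g  [subst: {e:=c, c:=(Bool -> (a -> d)), f:=(Bool -> (a -> d))} | 0 pending]
  bind b := g

Answer: b:=g c:=(Bool -> (a -> d)) e:=(Bool -> (a -> d)) f:=(Bool -> (a -> d))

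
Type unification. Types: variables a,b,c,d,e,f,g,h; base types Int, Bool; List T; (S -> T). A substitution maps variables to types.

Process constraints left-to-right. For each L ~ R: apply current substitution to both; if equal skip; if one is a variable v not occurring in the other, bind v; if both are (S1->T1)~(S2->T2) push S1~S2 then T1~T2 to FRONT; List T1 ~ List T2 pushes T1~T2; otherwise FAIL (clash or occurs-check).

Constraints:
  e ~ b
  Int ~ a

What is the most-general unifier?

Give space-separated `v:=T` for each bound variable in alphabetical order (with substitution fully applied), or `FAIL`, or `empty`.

step 1: unify e ~ b  [subst: {-} | 1 pending]
  bind e := b
step 2: unify Int ~ a  [subst: {e:=b} | 0 pending]
  bind a := Int

Answer: a:=Int e:=b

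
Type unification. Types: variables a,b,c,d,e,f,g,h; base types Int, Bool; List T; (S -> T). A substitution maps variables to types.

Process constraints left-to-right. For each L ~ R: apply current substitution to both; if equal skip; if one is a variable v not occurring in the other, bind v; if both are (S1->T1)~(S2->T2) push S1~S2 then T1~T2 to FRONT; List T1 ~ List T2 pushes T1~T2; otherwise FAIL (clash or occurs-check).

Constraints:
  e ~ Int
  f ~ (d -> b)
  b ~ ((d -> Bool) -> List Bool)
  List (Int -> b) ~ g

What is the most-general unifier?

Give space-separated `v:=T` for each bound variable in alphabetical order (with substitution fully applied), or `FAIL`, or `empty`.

step 1: unify e ~ Int  [subst: {-} | 3 pending]
  bind e := Int
step 2: unify f ~ (d -> b)  [subst: {e:=Int} | 2 pending]
  bind f := (d -> b)
step 3: unify b ~ ((d -> Bool) -> List Bool)  [subst: {e:=Int, f:=(d -> b)} | 1 pending]
  bind b := ((d -> Bool) -> List Bool)
step 4: unify List (Int -> ((d -> Bool) -> List Bool)) ~ g  [subst: {e:=Int, f:=(d -> b), b:=((d -> Bool) -> List Bool)} | 0 pending]
  bind g := List (Int -> ((d -> Bool) -> List Bool))

Answer: b:=((d -> Bool) -> List Bool) e:=Int f:=(d -> ((d -> Bool) -> List Bool)) g:=List (Int -> ((d -> Bool) -> List Bool))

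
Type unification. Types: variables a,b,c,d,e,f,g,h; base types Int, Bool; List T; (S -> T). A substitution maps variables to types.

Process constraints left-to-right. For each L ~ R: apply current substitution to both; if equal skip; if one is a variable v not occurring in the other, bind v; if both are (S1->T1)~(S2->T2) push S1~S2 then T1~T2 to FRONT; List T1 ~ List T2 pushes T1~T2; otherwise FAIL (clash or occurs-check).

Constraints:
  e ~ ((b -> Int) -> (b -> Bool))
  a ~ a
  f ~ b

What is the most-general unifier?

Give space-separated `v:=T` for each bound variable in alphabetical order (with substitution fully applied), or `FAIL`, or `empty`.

Answer: e:=((b -> Int) -> (b -> Bool)) f:=b

Derivation:
step 1: unify e ~ ((b -> Int) -> (b -> Bool))  [subst: {-} | 2 pending]
  bind e := ((b -> Int) -> (b -> Bool))
step 2: unify a ~ a  [subst: {e:=((b -> Int) -> (b -> Bool))} | 1 pending]
  -> identical, skip
step 3: unify f ~ b  [subst: {e:=((b -> Int) -> (b -> Bool))} | 0 pending]
  bind f := b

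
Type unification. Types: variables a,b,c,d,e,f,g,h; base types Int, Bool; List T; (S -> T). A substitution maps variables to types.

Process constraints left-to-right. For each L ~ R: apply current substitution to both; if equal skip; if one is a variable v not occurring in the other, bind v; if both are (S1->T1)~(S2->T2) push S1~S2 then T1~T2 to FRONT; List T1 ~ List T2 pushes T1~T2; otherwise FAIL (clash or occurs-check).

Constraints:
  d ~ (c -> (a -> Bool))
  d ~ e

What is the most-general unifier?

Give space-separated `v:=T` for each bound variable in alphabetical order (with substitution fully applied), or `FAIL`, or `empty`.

step 1: unify d ~ (c -> (a -> Bool))  [subst: {-} | 1 pending]
  bind d := (c -> (a -> Bool))
step 2: unify (c -> (a -> Bool)) ~ e  [subst: {d:=(c -> (a -> Bool))} | 0 pending]
  bind e := (c -> (a -> Bool))

Answer: d:=(c -> (a -> Bool)) e:=(c -> (a -> Bool))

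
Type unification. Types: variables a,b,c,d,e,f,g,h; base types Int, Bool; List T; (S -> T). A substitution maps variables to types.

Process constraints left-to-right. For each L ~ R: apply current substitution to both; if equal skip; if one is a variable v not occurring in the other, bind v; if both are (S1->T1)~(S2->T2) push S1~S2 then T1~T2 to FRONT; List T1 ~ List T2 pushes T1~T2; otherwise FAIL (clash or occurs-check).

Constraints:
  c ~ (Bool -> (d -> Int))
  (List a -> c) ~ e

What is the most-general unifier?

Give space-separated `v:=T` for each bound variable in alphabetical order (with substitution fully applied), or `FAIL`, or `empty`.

Answer: c:=(Bool -> (d -> Int)) e:=(List a -> (Bool -> (d -> Int)))

Derivation:
step 1: unify c ~ (Bool -> (d -> Int))  [subst: {-} | 1 pending]
  bind c := (Bool -> (d -> Int))
step 2: unify (List a -> (Bool -> (d -> Int))) ~ e  [subst: {c:=(Bool -> (d -> Int))} | 0 pending]
  bind e := (List a -> (Bool -> (d -> Int)))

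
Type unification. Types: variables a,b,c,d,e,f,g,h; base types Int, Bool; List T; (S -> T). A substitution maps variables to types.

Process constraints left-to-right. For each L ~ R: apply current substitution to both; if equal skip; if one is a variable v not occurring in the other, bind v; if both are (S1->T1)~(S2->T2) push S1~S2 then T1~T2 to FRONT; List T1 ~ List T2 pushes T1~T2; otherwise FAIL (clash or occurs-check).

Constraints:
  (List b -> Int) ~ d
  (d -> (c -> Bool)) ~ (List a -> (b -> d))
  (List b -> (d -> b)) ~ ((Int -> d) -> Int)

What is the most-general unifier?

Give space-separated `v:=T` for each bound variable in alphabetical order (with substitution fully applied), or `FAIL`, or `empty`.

Answer: FAIL

Derivation:
step 1: unify (List b -> Int) ~ d  [subst: {-} | 2 pending]
  bind d := (List b -> Int)
step 2: unify ((List b -> Int) -> (c -> Bool)) ~ (List a -> (b -> (List b -> Int)))  [subst: {d:=(List b -> Int)} | 1 pending]
  -> decompose arrow: push (List b -> Int)~List a, (c -> Bool)~(b -> (List b -> Int))
step 3: unify (List b -> Int) ~ List a  [subst: {d:=(List b -> Int)} | 2 pending]
  clash: (List b -> Int) vs List a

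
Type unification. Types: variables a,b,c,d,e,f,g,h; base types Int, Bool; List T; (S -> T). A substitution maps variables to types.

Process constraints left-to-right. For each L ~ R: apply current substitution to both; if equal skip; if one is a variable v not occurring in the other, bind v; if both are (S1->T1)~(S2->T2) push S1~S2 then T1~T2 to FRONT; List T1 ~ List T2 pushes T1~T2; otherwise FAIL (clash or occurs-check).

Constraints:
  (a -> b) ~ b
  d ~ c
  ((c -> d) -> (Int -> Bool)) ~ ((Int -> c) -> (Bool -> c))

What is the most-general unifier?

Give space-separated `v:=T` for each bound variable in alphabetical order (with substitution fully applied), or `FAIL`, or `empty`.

step 1: unify (a -> b) ~ b  [subst: {-} | 2 pending]
  occurs-check fail

Answer: FAIL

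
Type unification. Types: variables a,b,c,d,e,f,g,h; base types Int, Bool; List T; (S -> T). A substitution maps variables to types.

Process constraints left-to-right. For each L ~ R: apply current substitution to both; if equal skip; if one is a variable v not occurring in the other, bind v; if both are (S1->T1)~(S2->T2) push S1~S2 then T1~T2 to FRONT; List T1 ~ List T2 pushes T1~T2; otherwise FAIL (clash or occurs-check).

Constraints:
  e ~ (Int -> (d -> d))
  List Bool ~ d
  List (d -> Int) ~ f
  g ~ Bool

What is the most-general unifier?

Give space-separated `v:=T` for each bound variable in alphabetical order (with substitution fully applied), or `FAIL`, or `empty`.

step 1: unify e ~ (Int -> (d -> d))  [subst: {-} | 3 pending]
  bind e := (Int -> (d -> d))
step 2: unify List Bool ~ d  [subst: {e:=(Int -> (d -> d))} | 2 pending]
  bind d := List Bool
step 3: unify List (List Bool -> Int) ~ f  [subst: {e:=(Int -> (d -> d)), d:=List Bool} | 1 pending]
  bind f := List (List Bool -> Int)
step 4: unify g ~ Bool  [subst: {e:=(Int -> (d -> d)), d:=List Bool, f:=List (List Bool -> Int)} | 0 pending]
  bind g := Bool

Answer: d:=List Bool e:=(Int -> (List Bool -> List Bool)) f:=List (List Bool -> Int) g:=Bool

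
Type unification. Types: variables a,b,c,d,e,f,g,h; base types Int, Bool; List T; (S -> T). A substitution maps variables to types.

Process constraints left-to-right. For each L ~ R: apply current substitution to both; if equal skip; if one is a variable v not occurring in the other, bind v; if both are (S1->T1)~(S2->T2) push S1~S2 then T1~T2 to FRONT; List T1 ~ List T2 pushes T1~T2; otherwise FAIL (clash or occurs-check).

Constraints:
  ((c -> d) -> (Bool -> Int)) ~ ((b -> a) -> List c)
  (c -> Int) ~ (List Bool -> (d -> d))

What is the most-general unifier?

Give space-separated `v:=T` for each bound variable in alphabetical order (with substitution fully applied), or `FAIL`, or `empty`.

Answer: FAIL

Derivation:
step 1: unify ((c -> d) -> (Bool -> Int)) ~ ((b -> a) -> List c)  [subst: {-} | 1 pending]
  -> decompose arrow: push (c -> d)~(b -> a), (Bool -> Int)~List c
step 2: unify (c -> d) ~ (b -> a)  [subst: {-} | 2 pending]
  -> decompose arrow: push c~b, d~a
step 3: unify c ~ b  [subst: {-} | 3 pending]
  bind c := b
step 4: unify d ~ a  [subst: {c:=b} | 2 pending]
  bind d := a
step 5: unify (Bool -> Int) ~ List b  [subst: {c:=b, d:=a} | 1 pending]
  clash: (Bool -> Int) vs List b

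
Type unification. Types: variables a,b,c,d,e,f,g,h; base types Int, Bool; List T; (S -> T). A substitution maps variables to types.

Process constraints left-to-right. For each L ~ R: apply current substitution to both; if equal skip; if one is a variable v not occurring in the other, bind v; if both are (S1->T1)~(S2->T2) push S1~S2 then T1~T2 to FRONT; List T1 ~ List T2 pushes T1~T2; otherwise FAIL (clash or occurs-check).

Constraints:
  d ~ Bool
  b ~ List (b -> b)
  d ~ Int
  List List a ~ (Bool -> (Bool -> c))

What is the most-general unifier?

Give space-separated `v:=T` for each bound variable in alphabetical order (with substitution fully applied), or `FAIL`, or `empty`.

step 1: unify d ~ Bool  [subst: {-} | 3 pending]
  bind d := Bool
step 2: unify b ~ List (b -> b)  [subst: {d:=Bool} | 2 pending]
  occurs-check fail: b in List (b -> b)

Answer: FAIL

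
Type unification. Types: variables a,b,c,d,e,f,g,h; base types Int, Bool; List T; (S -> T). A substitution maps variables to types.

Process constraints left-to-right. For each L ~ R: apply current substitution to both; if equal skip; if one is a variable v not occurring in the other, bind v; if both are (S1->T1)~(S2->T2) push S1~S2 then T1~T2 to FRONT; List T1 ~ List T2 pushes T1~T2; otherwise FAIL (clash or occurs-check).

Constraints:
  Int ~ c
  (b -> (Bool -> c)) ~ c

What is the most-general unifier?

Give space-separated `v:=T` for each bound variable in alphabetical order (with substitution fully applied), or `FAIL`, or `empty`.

step 1: unify Int ~ c  [subst: {-} | 1 pending]
  bind c := Int
step 2: unify (b -> (Bool -> Int)) ~ Int  [subst: {c:=Int} | 0 pending]
  clash: (b -> (Bool -> Int)) vs Int

Answer: FAIL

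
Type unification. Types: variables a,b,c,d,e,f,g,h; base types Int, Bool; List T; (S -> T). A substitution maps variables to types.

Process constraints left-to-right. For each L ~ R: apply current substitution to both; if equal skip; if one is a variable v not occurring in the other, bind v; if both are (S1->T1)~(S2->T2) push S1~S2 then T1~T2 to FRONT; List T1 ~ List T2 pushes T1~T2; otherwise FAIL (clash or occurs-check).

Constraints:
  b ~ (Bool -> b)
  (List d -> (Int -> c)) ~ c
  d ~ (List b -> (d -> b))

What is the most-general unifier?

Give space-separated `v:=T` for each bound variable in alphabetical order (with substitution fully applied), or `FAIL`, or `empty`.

step 1: unify b ~ (Bool -> b)  [subst: {-} | 2 pending]
  occurs-check fail: b in (Bool -> b)

Answer: FAIL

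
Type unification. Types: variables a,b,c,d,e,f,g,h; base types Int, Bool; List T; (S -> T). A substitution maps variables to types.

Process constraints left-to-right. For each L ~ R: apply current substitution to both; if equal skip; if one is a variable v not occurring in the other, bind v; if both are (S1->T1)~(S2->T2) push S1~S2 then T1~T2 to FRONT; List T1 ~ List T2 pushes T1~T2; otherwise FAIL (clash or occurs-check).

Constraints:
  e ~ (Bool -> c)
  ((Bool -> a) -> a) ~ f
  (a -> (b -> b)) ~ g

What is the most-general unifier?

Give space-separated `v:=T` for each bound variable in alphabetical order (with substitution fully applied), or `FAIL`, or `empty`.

step 1: unify e ~ (Bool -> c)  [subst: {-} | 2 pending]
  bind e := (Bool -> c)
step 2: unify ((Bool -> a) -> a) ~ f  [subst: {e:=(Bool -> c)} | 1 pending]
  bind f := ((Bool -> a) -> a)
step 3: unify (a -> (b -> b)) ~ g  [subst: {e:=(Bool -> c), f:=((Bool -> a) -> a)} | 0 pending]
  bind g := (a -> (b -> b))

Answer: e:=(Bool -> c) f:=((Bool -> a) -> a) g:=(a -> (b -> b))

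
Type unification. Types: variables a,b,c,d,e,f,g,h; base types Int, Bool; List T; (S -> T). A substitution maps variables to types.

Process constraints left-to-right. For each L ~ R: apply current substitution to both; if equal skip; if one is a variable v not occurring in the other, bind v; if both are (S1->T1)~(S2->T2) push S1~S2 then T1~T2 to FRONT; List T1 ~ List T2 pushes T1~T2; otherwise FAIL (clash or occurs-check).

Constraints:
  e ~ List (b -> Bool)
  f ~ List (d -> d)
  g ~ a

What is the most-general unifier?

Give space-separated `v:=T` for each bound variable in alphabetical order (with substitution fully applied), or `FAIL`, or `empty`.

step 1: unify e ~ List (b -> Bool)  [subst: {-} | 2 pending]
  bind e := List (b -> Bool)
step 2: unify f ~ List (d -> d)  [subst: {e:=List (b -> Bool)} | 1 pending]
  bind f := List (d -> d)
step 3: unify g ~ a  [subst: {e:=List (b -> Bool), f:=List (d -> d)} | 0 pending]
  bind g := a

Answer: e:=List (b -> Bool) f:=List (d -> d) g:=a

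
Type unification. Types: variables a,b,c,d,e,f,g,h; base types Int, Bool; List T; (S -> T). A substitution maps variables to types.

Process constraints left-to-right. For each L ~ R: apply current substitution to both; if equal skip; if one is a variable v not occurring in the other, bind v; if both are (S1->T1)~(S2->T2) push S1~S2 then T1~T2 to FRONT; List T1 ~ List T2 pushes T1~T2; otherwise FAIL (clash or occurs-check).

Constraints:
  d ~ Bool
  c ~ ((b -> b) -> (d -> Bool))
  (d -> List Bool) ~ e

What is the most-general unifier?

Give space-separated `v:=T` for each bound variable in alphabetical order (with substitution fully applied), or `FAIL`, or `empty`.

step 1: unify d ~ Bool  [subst: {-} | 2 pending]
  bind d := Bool
step 2: unify c ~ ((b -> b) -> (Bool -> Bool))  [subst: {d:=Bool} | 1 pending]
  bind c := ((b -> b) -> (Bool -> Bool))
step 3: unify (Bool -> List Bool) ~ e  [subst: {d:=Bool, c:=((b -> b) -> (Bool -> Bool))} | 0 pending]
  bind e := (Bool -> List Bool)

Answer: c:=((b -> b) -> (Bool -> Bool)) d:=Bool e:=(Bool -> List Bool)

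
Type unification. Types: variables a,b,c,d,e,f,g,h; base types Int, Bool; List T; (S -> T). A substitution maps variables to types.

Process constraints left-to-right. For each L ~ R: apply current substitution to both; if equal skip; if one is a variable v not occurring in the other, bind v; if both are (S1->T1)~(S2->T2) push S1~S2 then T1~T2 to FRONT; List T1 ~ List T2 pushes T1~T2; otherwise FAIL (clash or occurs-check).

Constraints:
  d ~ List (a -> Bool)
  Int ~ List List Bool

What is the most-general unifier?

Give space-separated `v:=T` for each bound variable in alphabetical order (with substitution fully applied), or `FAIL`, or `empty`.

Answer: FAIL

Derivation:
step 1: unify d ~ List (a -> Bool)  [subst: {-} | 1 pending]
  bind d := List (a -> Bool)
step 2: unify Int ~ List List Bool  [subst: {d:=List (a -> Bool)} | 0 pending]
  clash: Int vs List List Bool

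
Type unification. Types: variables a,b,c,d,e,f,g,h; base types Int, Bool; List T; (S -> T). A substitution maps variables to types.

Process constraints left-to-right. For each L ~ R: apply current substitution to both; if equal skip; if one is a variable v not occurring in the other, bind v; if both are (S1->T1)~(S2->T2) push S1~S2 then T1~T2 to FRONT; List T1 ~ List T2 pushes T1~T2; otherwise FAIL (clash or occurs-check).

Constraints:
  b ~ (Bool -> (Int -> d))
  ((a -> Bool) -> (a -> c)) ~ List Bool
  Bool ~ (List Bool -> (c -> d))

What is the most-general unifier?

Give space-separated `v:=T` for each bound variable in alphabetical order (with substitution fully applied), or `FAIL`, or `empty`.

Answer: FAIL

Derivation:
step 1: unify b ~ (Bool -> (Int -> d))  [subst: {-} | 2 pending]
  bind b := (Bool -> (Int -> d))
step 2: unify ((a -> Bool) -> (a -> c)) ~ List Bool  [subst: {b:=(Bool -> (Int -> d))} | 1 pending]
  clash: ((a -> Bool) -> (a -> c)) vs List Bool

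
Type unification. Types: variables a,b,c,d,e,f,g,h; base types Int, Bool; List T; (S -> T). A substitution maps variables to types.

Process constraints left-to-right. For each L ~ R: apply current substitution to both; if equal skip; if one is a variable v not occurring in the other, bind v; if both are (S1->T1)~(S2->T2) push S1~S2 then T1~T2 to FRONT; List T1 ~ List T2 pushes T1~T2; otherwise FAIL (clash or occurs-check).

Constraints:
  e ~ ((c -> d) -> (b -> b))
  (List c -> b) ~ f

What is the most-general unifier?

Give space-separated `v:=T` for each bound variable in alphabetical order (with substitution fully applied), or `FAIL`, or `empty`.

step 1: unify e ~ ((c -> d) -> (b -> b))  [subst: {-} | 1 pending]
  bind e := ((c -> d) -> (b -> b))
step 2: unify (List c -> b) ~ f  [subst: {e:=((c -> d) -> (b -> b))} | 0 pending]
  bind f := (List c -> b)

Answer: e:=((c -> d) -> (b -> b)) f:=(List c -> b)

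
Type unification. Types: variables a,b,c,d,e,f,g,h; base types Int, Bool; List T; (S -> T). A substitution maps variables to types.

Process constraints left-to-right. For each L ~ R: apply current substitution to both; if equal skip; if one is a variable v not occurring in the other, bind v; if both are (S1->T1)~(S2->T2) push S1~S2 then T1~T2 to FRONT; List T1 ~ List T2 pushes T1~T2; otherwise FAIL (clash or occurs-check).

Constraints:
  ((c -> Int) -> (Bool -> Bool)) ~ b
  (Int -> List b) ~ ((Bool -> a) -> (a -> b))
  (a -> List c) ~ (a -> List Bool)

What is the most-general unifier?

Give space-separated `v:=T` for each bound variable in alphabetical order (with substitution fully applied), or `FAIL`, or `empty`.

Answer: FAIL

Derivation:
step 1: unify ((c -> Int) -> (Bool -> Bool)) ~ b  [subst: {-} | 2 pending]
  bind b := ((c -> Int) -> (Bool -> Bool))
step 2: unify (Int -> List ((c -> Int) -> (Bool -> Bool))) ~ ((Bool -> a) -> (a -> ((c -> Int) -> (Bool -> Bool))))  [subst: {b:=((c -> Int) -> (Bool -> Bool))} | 1 pending]
  -> decompose arrow: push Int~(Bool -> a), List ((c -> Int) -> (Bool -> Bool))~(a -> ((c -> Int) -> (Bool -> Bool)))
step 3: unify Int ~ (Bool -> a)  [subst: {b:=((c -> Int) -> (Bool -> Bool))} | 2 pending]
  clash: Int vs (Bool -> a)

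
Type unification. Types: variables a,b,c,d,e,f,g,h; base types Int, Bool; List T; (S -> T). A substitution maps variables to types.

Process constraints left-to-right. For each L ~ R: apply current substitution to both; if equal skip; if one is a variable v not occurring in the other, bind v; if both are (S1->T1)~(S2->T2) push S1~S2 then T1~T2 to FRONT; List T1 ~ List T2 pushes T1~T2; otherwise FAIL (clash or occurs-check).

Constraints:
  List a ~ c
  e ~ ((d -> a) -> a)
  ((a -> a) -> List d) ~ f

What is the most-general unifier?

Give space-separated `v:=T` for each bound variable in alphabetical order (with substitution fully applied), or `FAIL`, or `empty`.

Answer: c:=List a e:=((d -> a) -> a) f:=((a -> a) -> List d)

Derivation:
step 1: unify List a ~ c  [subst: {-} | 2 pending]
  bind c := List a
step 2: unify e ~ ((d -> a) -> a)  [subst: {c:=List a} | 1 pending]
  bind e := ((d -> a) -> a)
step 3: unify ((a -> a) -> List d) ~ f  [subst: {c:=List a, e:=((d -> a) -> a)} | 0 pending]
  bind f := ((a -> a) -> List d)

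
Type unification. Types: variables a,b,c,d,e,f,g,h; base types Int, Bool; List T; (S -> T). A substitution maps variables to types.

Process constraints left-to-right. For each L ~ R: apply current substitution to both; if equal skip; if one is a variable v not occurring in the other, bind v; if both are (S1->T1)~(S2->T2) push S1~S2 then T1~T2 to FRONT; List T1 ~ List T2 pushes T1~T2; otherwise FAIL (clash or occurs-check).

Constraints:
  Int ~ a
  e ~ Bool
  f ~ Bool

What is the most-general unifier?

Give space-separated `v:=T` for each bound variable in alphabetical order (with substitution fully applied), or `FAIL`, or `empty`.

Answer: a:=Int e:=Bool f:=Bool

Derivation:
step 1: unify Int ~ a  [subst: {-} | 2 pending]
  bind a := Int
step 2: unify e ~ Bool  [subst: {a:=Int} | 1 pending]
  bind e := Bool
step 3: unify f ~ Bool  [subst: {a:=Int, e:=Bool} | 0 pending]
  bind f := Bool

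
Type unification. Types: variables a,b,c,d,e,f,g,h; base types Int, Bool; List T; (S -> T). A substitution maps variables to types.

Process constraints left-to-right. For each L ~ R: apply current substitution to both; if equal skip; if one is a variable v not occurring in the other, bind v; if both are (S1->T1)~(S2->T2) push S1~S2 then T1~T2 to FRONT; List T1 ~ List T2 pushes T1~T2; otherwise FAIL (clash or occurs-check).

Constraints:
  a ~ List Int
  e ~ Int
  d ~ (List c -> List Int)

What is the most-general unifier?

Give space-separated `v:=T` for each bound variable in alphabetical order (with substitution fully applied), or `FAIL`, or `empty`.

step 1: unify a ~ List Int  [subst: {-} | 2 pending]
  bind a := List Int
step 2: unify e ~ Int  [subst: {a:=List Int} | 1 pending]
  bind e := Int
step 3: unify d ~ (List c -> List Int)  [subst: {a:=List Int, e:=Int} | 0 pending]
  bind d := (List c -> List Int)

Answer: a:=List Int d:=(List c -> List Int) e:=Int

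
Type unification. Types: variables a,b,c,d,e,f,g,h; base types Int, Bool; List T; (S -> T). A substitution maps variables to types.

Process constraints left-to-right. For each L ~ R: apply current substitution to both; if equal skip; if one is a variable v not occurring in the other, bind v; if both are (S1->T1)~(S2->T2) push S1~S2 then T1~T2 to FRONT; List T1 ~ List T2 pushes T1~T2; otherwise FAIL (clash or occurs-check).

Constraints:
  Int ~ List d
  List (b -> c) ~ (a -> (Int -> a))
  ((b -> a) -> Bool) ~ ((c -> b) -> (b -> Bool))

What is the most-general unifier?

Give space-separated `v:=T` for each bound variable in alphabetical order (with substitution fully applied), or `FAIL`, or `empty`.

Answer: FAIL

Derivation:
step 1: unify Int ~ List d  [subst: {-} | 2 pending]
  clash: Int vs List d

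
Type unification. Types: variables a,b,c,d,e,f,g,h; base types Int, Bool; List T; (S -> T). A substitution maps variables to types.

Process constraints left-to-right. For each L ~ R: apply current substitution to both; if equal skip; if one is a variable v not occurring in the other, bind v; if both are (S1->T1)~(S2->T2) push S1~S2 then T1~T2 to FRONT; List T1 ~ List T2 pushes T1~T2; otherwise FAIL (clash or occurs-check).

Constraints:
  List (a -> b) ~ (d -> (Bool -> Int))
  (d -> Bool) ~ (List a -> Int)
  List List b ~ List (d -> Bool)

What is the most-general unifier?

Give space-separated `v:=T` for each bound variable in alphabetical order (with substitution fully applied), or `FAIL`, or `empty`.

step 1: unify List (a -> b) ~ (d -> (Bool -> Int))  [subst: {-} | 2 pending]
  clash: List (a -> b) vs (d -> (Bool -> Int))

Answer: FAIL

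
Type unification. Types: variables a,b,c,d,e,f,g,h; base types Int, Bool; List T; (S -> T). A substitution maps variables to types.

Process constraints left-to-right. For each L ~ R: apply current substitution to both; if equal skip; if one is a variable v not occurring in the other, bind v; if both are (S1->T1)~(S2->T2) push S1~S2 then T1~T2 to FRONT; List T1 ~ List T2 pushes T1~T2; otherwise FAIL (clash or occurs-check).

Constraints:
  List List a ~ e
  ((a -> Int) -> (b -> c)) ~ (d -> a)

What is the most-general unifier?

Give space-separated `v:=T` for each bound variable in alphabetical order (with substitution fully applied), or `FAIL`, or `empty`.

Answer: a:=(b -> c) d:=((b -> c) -> Int) e:=List List (b -> c)

Derivation:
step 1: unify List List a ~ e  [subst: {-} | 1 pending]
  bind e := List List a
step 2: unify ((a -> Int) -> (b -> c)) ~ (d -> a)  [subst: {e:=List List a} | 0 pending]
  -> decompose arrow: push (a -> Int)~d, (b -> c)~a
step 3: unify (a -> Int) ~ d  [subst: {e:=List List a} | 1 pending]
  bind d := (a -> Int)
step 4: unify (b -> c) ~ a  [subst: {e:=List List a, d:=(a -> Int)} | 0 pending]
  bind a := (b -> c)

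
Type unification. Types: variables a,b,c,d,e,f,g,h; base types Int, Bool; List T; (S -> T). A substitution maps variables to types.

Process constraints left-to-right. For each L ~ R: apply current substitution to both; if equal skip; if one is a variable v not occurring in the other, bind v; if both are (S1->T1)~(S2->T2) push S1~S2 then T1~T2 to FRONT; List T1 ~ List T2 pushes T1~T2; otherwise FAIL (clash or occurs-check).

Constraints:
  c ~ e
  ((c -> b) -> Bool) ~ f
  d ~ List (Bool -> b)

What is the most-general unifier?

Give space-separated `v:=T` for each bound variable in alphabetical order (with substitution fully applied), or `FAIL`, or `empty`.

Answer: c:=e d:=List (Bool -> b) f:=((e -> b) -> Bool)

Derivation:
step 1: unify c ~ e  [subst: {-} | 2 pending]
  bind c := e
step 2: unify ((e -> b) -> Bool) ~ f  [subst: {c:=e} | 1 pending]
  bind f := ((e -> b) -> Bool)
step 3: unify d ~ List (Bool -> b)  [subst: {c:=e, f:=((e -> b) -> Bool)} | 0 pending]
  bind d := List (Bool -> b)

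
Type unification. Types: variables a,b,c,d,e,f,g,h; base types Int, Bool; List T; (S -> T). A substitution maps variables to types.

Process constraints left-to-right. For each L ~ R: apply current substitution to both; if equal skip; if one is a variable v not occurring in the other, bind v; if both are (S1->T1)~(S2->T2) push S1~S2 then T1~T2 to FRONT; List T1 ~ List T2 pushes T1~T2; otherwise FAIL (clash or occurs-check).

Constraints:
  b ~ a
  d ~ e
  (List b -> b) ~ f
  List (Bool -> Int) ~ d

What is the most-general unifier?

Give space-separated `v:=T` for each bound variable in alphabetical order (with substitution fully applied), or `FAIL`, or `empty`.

step 1: unify b ~ a  [subst: {-} | 3 pending]
  bind b := a
step 2: unify d ~ e  [subst: {b:=a} | 2 pending]
  bind d := e
step 3: unify (List a -> a) ~ f  [subst: {b:=a, d:=e} | 1 pending]
  bind f := (List a -> a)
step 4: unify List (Bool -> Int) ~ e  [subst: {b:=a, d:=e, f:=(List a -> a)} | 0 pending]
  bind e := List (Bool -> Int)

Answer: b:=a d:=List (Bool -> Int) e:=List (Bool -> Int) f:=(List a -> a)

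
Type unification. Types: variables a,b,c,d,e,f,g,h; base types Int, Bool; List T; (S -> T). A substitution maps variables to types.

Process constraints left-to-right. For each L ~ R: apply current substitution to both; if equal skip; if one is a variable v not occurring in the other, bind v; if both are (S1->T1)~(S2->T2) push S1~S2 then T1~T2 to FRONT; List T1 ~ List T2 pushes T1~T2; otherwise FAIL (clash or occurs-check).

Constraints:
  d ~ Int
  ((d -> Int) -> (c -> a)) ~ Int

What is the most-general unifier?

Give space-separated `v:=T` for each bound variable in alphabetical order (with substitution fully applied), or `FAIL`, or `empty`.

step 1: unify d ~ Int  [subst: {-} | 1 pending]
  bind d := Int
step 2: unify ((Int -> Int) -> (c -> a)) ~ Int  [subst: {d:=Int} | 0 pending]
  clash: ((Int -> Int) -> (c -> a)) vs Int

Answer: FAIL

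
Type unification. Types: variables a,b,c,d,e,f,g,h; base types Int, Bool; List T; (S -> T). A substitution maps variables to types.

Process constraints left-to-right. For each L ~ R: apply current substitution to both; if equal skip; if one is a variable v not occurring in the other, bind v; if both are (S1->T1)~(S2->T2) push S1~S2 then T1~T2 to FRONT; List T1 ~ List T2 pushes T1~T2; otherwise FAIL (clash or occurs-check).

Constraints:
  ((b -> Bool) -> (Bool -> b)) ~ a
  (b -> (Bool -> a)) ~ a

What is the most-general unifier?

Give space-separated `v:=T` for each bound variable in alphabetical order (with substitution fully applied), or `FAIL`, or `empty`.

step 1: unify ((b -> Bool) -> (Bool -> b)) ~ a  [subst: {-} | 1 pending]
  bind a := ((b -> Bool) -> (Bool -> b))
step 2: unify (b -> (Bool -> ((b -> Bool) -> (Bool -> b)))) ~ ((b -> Bool) -> (Bool -> b))  [subst: {a:=((b -> Bool) -> (Bool -> b))} | 0 pending]
  -> decompose arrow: push b~(b -> Bool), (Bool -> ((b -> Bool) -> (Bool -> b)))~(Bool -> b)
step 3: unify b ~ (b -> Bool)  [subst: {a:=((b -> Bool) -> (Bool -> b))} | 1 pending]
  occurs-check fail: b in (b -> Bool)

Answer: FAIL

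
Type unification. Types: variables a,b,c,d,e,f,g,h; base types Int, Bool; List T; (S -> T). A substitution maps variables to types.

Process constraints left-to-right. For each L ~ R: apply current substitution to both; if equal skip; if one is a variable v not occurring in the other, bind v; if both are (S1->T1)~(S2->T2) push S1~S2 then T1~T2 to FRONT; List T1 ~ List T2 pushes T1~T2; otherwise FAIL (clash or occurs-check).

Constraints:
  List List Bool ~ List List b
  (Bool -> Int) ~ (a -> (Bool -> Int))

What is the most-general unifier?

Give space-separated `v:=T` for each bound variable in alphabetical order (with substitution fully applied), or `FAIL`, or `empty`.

Answer: FAIL

Derivation:
step 1: unify List List Bool ~ List List b  [subst: {-} | 1 pending]
  -> decompose List: push List Bool~List b
step 2: unify List Bool ~ List b  [subst: {-} | 1 pending]
  -> decompose List: push Bool~b
step 3: unify Bool ~ b  [subst: {-} | 1 pending]
  bind b := Bool
step 4: unify (Bool -> Int) ~ (a -> (Bool -> Int))  [subst: {b:=Bool} | 0 pending]
  -> decompose arrow: push Bool~a, Int~(Bool -> Int)
step 5: unify Bool ~ a  [subst: {b:=Bool} | 1 pending]
  bind a := Bool
step 6: unify Int ~ (Bool -> Int)  [subst: {b:=Bool, a:=Bool} | 0 pending]
  clash: Int vs (Bool -> Int)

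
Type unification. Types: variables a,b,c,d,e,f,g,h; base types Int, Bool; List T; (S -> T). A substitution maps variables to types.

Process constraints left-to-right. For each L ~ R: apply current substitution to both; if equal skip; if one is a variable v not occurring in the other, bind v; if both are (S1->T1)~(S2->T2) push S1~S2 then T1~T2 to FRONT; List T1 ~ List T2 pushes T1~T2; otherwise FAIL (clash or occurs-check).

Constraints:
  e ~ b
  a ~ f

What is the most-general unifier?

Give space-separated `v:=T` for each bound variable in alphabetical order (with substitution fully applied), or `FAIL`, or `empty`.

Answer: a:=f e:=b

Derivation:
step 1: unify e ~ b  [subst: {-} | 1 pending]
  bind e := b
step 2: unify a ~ f  [subst: {e:=b} | 0 pending]
  bind a := f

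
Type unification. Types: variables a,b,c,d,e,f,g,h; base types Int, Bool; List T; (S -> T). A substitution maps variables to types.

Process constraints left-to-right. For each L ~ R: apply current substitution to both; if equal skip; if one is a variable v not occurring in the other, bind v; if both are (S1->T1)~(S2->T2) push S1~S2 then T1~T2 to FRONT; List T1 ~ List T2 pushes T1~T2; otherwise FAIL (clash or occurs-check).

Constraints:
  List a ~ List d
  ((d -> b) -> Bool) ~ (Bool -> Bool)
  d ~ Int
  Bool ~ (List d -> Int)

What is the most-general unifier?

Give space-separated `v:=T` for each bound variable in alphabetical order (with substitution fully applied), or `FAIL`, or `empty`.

Answer: FAIL

Derivation:
step 1: unify List a ~ List d  [subst: {-} | 3 pending]
  -> decompose List: push a~d
step 2: unify a ~ d  [subst: {-} | 3 pending]
  bind a := d
step 3: unify ((d -> b) -> Bool) ~ (Bool -> Bool)  [subst: {a:=d} | 2 pending]
  -> decompose arrow: push (d -> b)~Bool, Bool~Bool
step 4: unify (d -> b) ~ Bool  [subst: {a:=d} | 3 pending]
  clash: (d -> b) vs Bool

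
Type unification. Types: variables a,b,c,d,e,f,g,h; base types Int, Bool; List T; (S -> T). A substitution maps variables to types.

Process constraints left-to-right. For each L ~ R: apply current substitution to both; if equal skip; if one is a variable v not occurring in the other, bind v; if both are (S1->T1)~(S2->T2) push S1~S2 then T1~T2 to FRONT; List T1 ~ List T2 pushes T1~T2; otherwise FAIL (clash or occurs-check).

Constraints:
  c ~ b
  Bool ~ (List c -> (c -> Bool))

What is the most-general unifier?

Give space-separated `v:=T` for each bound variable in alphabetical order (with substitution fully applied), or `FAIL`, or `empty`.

step 1: unify c ~ b  [subst: {-} | 1 pending]
  bind c := b
step 2: unify Bool ~ (List b -> (b -> Bool))  [subst: {c:=b} | 0 pending]
  clash: Bool vs (List b -> (b -> Bool))

Answer: FAIL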